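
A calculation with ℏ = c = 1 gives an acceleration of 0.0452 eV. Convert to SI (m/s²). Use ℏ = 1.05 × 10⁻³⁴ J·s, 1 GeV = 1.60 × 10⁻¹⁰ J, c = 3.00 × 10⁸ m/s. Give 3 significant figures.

2.07 × 10²² m/s²

Acceleration is [L]/[T]² = c·[E]/ℏ.
1 GeV → c/ℏ × (1 GeV in J) = 4.57 × 10³² m/s².
Convert the energy scale: 0.0452 eV = 4.52 × 10⁻¹¹ GeV.
Result: 4.52 × 10⁻¹¹ × 4.57 × 10³² = 2.07 × 10²² m/s².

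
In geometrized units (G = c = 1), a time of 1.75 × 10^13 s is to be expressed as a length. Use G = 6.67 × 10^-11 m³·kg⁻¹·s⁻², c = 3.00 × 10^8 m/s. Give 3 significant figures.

5.25 × 10^21 m

Time → length via c.
1.75 × 10^13 s × (c) = 5.25 × 10^21 m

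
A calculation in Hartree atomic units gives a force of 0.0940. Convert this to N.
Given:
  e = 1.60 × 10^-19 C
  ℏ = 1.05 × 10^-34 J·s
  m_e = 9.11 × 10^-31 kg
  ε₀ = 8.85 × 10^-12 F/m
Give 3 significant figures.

One atomic unit of force: F_au = E_h/a₀ = m_e²e⁶/((4πε₀)³ℏ⁴) = 8.33 × 10^-8 N.
0.0940 × 8.33 × 10^-8 N = 7.83 × 10^-9 N

7.83 × 10^-9 N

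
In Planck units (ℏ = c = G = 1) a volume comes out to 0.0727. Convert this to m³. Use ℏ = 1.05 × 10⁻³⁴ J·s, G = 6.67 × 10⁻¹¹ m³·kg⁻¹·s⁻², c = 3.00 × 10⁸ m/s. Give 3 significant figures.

3.04 × 10⁻¹⁰⁶ m³

One Planck volume: V_P = (ℏG/c³)^(3/2) = 4.18 × 10⁻¹⁰⁵ m³.
0.0727 × 4.18 × 10⁻¹⁰⁵ m³ = 3.04 × 10⁻¹⁰⁶ m³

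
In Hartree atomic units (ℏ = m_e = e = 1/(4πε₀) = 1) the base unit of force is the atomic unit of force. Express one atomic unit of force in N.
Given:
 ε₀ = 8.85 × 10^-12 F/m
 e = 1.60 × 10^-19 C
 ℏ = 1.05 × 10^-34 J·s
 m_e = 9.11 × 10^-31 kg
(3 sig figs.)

F_au = E_h/a₀ = m_e²e⁶/((4πε₀)³ℏ⁴)
E_h = 4.38 × 10^-18 J
a₀ = 5.26 × 10^-11 m
E_h/a₀ = 8.33 × 10^-8 N

8.33 × 10^-8 N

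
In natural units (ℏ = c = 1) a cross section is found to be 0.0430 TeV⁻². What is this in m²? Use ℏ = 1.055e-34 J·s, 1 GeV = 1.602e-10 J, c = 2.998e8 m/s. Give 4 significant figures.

1.676e-39 m²

Area is [L]² = [E]⁻²·(ℏc)²; restore (ℏc)².
1 GeV⁻² → (ℏc)² × (1 GeV in J)⁻² = 3.898e-32 m².
Convert the energy scale: 0.0430 TeV⁻² = 4.30e-8 GeV⁻².
Result: 4.30e-8 × 3.898e-32 = 1.676e-39 m².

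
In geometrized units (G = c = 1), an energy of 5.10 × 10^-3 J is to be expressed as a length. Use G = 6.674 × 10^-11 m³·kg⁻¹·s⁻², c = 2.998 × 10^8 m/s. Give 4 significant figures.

Energy → length via G/c⁴.
5.10 × 10^-3 J × (G/c⁴) = 4.213 × 10^-47 m

4.213 × 10^-47 m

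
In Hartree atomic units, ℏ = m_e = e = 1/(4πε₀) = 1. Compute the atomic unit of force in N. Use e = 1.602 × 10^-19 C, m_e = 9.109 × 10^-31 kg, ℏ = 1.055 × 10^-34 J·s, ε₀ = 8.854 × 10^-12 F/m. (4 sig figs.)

8.220 × 10^-8 N

From ℏ = m_e = e = 1/(4πε₀) = 1 the force scale is F_au = E_h/a₀ = m_e²e⁶/((4πε₀)³ℏ⁴).
E_h = 4.354 × 10^-18 J
a₀ = 5.297 × 10^-11 m
E_h/a₀ = 8.220 × 10^-8 N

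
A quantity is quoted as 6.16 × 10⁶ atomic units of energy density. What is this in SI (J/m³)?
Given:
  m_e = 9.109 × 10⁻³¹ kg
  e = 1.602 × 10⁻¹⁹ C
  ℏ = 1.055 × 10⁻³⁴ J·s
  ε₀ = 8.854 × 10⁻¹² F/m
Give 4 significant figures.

One atomic unit of energy density: u_au = E_h/a₀³ = m_e⁴e¹⁰/((4πε₀)⁵ℏ⁸) = 2.929 × 10¹³ J/m³.
6.16 × 10⁶ × 2.929 × 10¹³ J/m³ = 1.804 × 10²⁰ J/m³

1.804 × 10²⁰ J/m³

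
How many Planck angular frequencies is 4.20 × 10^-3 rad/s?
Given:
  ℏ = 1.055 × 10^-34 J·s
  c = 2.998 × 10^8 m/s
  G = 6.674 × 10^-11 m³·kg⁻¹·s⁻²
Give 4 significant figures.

2.265 × 10^-46

Planck angular frequency: ω_P = √(c⁵/(ℏG)) = 1.855 × 10^43 rad/s.
4.20 × 10^-3 / 1.855 × 10^43 = 2.265 × 10^-46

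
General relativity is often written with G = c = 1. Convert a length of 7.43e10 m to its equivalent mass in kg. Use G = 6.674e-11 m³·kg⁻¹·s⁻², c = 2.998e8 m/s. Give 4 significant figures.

Length → mass via c²/G.
7.43e10 m × (c²/G) = 1.001e38 kg

1.001e38 kg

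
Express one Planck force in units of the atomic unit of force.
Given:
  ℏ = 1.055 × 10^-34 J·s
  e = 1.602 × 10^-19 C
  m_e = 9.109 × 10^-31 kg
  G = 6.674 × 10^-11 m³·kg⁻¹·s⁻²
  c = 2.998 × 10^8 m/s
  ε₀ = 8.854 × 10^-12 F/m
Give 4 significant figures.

1.473 × 10^51

Planck force: F_P = c⁴/G = 1.210 × 10^44 N
atomic unit of force: F_au = E_h/a₀ = m_e²e⁶/((4πε₀)³ℏ⁴) = 8.220 × 10^-8 N
ratio = 1.210 × 10^44 / 8.220 × 10^-8 = 1.473 × 10^51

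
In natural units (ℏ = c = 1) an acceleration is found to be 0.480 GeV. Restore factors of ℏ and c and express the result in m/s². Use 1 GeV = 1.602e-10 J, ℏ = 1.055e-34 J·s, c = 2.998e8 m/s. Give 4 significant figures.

2.185e32 m/s²

Acceleration is [L]/[T]² = c·[E]/ℏ.
1 GeV → c/ℏ × (1 GeV in J) = 4.552e32 m/s².
Result: 0.480 × 4.552e32 = 2.185e32 m/s².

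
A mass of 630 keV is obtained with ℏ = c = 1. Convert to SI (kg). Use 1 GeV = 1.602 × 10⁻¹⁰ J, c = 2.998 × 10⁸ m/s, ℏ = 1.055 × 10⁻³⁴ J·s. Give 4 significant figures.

Mass is [E]/c²; divide by c².
1 GeV → 1/c² × (1 GeV in J) = 1.782 × 10⁻²⁷ kg.
Convert the energy scale: 630 keV = 6.30 × 10⁻⁴ GeV.
Result: 6.30 × 10⁻⁴ × 1.782 × 10⁻²⁷ = 1.123 × 10⁻³⁰ kg.

1.123 × 10⁻³⁰ kg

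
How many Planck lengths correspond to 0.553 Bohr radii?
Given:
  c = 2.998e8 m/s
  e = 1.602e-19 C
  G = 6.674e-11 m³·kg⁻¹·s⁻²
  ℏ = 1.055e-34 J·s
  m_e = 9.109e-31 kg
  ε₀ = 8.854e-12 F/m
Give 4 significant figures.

1.812e24

Bohr radius: a₀ = 4πε₀ℏ²/(m_e e²) = 5.297e-11 m
Planck length: ℓ_P = √(ℏG/c³) = 1.616e-35 m
0.553 × 5.297e-11 / 1.616e-35 = 1.812e24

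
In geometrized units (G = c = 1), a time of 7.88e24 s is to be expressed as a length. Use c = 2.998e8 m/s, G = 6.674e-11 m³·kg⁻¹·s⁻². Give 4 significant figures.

2.362e33 m

Time → length via c.
7.88e24 s × (c) = 2.362e33 m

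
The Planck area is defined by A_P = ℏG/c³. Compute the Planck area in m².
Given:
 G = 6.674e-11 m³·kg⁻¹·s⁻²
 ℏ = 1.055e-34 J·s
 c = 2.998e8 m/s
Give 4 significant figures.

A_P = ℏG/c³
  = 7.041e-45 / 2.695e25
  = 2.613e-70 m²

2.613e-70 m²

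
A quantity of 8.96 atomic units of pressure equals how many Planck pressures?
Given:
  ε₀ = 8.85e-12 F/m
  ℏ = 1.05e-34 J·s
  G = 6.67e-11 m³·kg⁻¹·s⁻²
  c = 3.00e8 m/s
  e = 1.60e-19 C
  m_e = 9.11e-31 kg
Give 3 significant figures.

5.77e-100

atomic unit of pressure: P_au = E_h/a₀³ = m_e⁴e¹⁰/((4πε₀)⁵ℏ⁸) = 3.01e13 Pa
Planck pressure: p_P = c⁷/(ℏG²) = 4.68e113 Pa
8.96 × 3.01e13 / 4.68e113 = 5.77e-100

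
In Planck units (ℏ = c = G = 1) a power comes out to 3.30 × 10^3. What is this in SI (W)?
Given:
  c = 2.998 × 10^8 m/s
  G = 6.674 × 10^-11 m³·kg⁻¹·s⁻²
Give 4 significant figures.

1.198 × 10^56 W

One Planck power: P_P = c⁵/G = 3.629 × 10^52 W.
3.30 × 10^3 × 3.629 × 10^52 W = 1.198 × 10^56 W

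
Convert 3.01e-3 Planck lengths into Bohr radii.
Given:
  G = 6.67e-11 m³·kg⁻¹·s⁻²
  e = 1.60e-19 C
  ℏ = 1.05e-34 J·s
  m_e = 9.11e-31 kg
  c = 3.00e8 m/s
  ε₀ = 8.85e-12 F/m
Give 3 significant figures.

Planck length: ℓ_P = √(ℏG/c³) = 1.61e-35 m
Bohr radius: a₀ = 4πε₀ℏ²/(m_e e²) = 5.26e-11 m
3.01e-3 × 1.61e-35 / 5.26e-11 = 9.22e-28

9.22e-28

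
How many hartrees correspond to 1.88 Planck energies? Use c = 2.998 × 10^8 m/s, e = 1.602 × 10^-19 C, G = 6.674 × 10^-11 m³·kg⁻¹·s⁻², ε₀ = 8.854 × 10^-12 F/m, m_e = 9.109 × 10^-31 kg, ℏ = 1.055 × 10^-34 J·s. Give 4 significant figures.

Planck energy: E_P = √(ℏc⁵/G) = 1.957 × 10^9 J
hartree: E_h = m_e e⁴/(4πε₀ℏ)² = 4.354 × 10^-18 J
1.88 × 1.957 × 10^9 / 4.354 × 10^-18 = 8.448 × 10^26

8.448 × 10^26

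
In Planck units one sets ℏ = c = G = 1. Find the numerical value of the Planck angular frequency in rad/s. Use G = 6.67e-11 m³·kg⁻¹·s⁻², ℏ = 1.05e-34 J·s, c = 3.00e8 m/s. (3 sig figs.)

1.86e43 rad/s

ω_P = √(c⁵/(ℏG))
  = √(3.47e86)
  = 1.86e43 rad/s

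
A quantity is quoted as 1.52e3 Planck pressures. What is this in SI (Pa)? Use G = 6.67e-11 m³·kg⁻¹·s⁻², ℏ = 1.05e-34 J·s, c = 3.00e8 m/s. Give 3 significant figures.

One Planck pressure: p_P = c⁷/(ℏG²) = 4.68e113 Pa.
1.52e3 × 4.68e113 Pa = 7.12e116 Pa

7.12e116 Pa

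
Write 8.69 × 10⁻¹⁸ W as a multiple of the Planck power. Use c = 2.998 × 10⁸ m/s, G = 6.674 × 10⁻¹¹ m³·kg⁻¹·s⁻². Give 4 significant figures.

Planck power: P_P = c⁵/G = 3.629 × 10⁵² W.
8.69 × 10⁻¹⁸ / 3.629 × 10⁵² = 2.395 × 10⁻⁷⁰

2.395 × 10⁻⁷⁰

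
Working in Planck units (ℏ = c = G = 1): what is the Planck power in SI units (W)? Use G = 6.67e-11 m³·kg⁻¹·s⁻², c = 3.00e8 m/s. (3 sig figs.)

3.64e52 W

From ℏ = c = G = 1 the power scale is P_P = c⁵/G.
  = 2.43e42 / 6.67e-11
  = 3.64e52 W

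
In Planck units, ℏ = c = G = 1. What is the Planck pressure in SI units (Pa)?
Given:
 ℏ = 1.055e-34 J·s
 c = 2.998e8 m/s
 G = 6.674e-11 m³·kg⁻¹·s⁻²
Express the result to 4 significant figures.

4.632e113 Pa

From ℏ = c = G = 1 the pressure scale is p_P = c⁷/(ℏG²).
  = 2.177e59 / 4.699e-55
  = 4.632e113 Pa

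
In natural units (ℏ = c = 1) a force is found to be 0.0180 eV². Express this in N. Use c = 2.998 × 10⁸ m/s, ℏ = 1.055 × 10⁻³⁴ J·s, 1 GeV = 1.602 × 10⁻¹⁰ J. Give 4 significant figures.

Force is [E]/[L] = [E]²/(ℏc); restore (ℏc)⁻¹.
1 GeV² → 1/(ℏc) × (1 GeV in J)² = 8.114 × 10⁵ N.
Convert the energy scale: 0.0180 eV² = 1.80 × 10⁻²⁰ GeV².
Result: 1.80 × 10⁻²⁰ × 8.114 × 10⁵ = 1.461 × 10⁻¹⁴ N.

1.461 × 10⁻¹⁴ N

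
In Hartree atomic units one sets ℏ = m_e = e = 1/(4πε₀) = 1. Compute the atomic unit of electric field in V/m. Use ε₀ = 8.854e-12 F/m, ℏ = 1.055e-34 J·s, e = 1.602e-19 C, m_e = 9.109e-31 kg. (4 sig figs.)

5.131e11 V/m

E_au = E_h/(e a₀) = m_e²e⁵/((4πε₀)³ℏ⁴)
E_h = 4.354e-18 J
a₀ = 5.297e-11 m
E_h/(e·a₀) = 5.131e11 V/m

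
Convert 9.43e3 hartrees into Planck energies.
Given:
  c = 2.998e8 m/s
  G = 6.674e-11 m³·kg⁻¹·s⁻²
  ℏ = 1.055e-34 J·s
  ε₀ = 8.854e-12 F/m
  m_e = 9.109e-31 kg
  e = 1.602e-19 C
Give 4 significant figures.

2.099e-23

hartree: E_h = m_e e⁴/(4πε₀ℏ)² = 4.354e-18 J
Planck energy: E_P = √(ℏc⁵/G) = 1.957e9 J
9.43e3 × 4.354e-18 / 1.957e9 = 2.099e-23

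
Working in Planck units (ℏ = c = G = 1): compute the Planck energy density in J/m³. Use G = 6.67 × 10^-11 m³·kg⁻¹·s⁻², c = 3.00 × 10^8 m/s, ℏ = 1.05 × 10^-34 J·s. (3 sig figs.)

4.68 × 10^113 J/m³

From ℏ = c = G = 1 the energy density scale is u_P = c⁷/(ℏG²).
  = 2.19 × 10^59 / 4.67 × 10^-55
  = 4.68 × 10^113 J/m³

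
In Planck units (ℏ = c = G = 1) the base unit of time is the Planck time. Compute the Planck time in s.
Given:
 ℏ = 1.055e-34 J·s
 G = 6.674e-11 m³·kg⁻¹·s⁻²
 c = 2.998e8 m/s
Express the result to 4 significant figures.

t_P = √(ℏG/c⁵)
  = √(2.907e-87)
  = 5.392e-44 s

5.392e-44 s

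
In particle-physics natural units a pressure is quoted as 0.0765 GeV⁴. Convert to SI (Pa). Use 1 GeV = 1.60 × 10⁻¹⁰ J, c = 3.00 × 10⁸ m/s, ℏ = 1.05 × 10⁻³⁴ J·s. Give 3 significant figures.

Pressure is [E]/[L]³ = [E]⁴/(ℏc)³.
1 GeV⁴ → 1/(ℏc)³ × (1 GeV in J)⁴ = 2.10 × 10³⁷ Pa.
Result: 0.0765 × 2.10 × 10³⁷ = 1.60 × 10³⁶ Pa.

1.60 × 10³⁶ Pa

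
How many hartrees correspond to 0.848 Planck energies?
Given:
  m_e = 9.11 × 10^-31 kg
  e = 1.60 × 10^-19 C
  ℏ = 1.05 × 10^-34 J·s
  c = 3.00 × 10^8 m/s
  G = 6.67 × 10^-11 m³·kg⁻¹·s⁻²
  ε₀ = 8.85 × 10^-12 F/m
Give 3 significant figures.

3.79 × 10^26

Planck energy: E_P = √(ℏc⁵/G) = 1.96 × 10^9 J
hartree: E_h = m_e e⁴/(4πε₀ℏ)² = 4.38 × 10^-18 J
0.848 × 1.96 × 10^9 / 4.38 × 10^-18 = 3.79 × 10^26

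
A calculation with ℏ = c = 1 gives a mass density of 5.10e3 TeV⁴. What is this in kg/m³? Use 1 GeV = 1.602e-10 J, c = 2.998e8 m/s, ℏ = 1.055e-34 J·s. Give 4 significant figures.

1.181e36 kg/m³

Mass density is [E]/(c²[L]³) = [E]⁴/(ℏ³c⁵).
1 GeV⁴ → 1/(ℏ³c⁵) × (1 GeV in J)⁴ = 2.316e20 kg/m³.
Convert the energy scale: 5.10e3 TeV⁴ = 5.10e15 GeV⁴.
Result: 5.10e15 × 2.316e20 = 1.181e36 kg/m³.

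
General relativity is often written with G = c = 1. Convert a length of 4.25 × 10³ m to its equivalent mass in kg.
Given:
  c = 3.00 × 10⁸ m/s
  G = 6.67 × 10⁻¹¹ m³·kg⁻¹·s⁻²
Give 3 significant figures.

5.73 × 10³⁰ kg

Length → mass via c²/G.
4.25 × 10³ m × (c²/G) = 5.73 × 10³⁰ kg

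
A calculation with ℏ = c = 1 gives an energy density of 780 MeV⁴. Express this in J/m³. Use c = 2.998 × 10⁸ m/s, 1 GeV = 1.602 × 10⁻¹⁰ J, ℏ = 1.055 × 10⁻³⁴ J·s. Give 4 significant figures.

1.624 × 10²⁸ J/m³

[E]/[L]³ = [E]⁴/(ℏc)³; restore (ℏc)⁻³.
1 GeV⁴ → 1/(ℏc)³ × (1 GeV in J)⁴ = 2.082 × 10³⁷ J/m³.
Convert the energy scale: 780 MeV⁴ = 7.80 × 10⁻¹⁰ GeV⁴.
Result: 7.80 × 10⁻¹⁰ × 2.082 × 10³⁷ = 1.624 × 10²⁸ J/m³.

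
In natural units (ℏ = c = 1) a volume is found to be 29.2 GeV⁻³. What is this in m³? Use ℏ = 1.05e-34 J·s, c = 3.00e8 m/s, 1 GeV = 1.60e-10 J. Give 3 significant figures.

2.23e-46 m³

Volume is [L]³ = [E]⁻³·(ℏc)³.
1 GeV⁻³ → (ℏc)³ × (1 GeV in J)⁻³ = 7.63e-48 m³.
Result: 29.2 × 7.63e-48 = 2.23e-46 m³.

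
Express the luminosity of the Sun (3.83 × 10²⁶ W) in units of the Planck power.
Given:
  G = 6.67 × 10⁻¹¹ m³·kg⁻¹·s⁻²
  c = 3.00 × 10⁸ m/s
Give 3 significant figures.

Planck power: P_P = c⁵/G = 3.64 × 10⁵² W.
3.83 × 10²⁶ / 3.64 × 10⁵² = 1.05 × 10⁻²⁶

1.05 × 10⁻²⁶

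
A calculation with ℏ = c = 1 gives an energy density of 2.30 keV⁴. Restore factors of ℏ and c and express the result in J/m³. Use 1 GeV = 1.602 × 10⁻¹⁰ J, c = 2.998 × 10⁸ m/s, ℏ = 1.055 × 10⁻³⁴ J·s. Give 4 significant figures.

[E]/[L]³ = [E]⁴/(ℏc)³; restore (ℏc)⁻³.
1 GeV⁴ → 1/(ℏc)³ × (1 GeV in J)⁴ = 2.082 × 10³⁷ J/m³.
Convert the energy scale: 2.30 keV⁴ = 2.30 × 10⁻²⁴ GeV⁴.
Result: 2.30 × 10⁻²⁴ × 2.082 × 10³⁷ = 4.788 × 10¹³ J/m³.

4.788 × 10¹³ J/m³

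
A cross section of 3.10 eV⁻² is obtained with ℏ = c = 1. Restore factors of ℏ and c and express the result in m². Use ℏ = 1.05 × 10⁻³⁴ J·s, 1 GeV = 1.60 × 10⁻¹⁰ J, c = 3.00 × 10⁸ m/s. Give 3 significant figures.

Area is [L]² = [E]⁻²·(ℏc)²; restore (ℏc)².
1 GeV⁻² → (ℏc)² × (1 GeV in J)⁻² = 3.88 × 10⁻³² m².
Convert the energy scale: 3.10 eV⁻² = 3.10 × 10¹⁸ GeV⁻².
Result: 3.10 × 10¹⁸ × 3.88 × 10⁻³² = 1.20 × 10⁻¹³ m².

1.20 × 10⁻¹³ m²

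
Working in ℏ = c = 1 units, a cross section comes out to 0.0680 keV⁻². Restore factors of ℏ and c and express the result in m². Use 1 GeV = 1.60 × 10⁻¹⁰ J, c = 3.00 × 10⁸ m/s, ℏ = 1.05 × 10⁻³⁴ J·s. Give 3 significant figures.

Area is [L]² = [E]⁻²·(ℏc)²; restore (ℏc)².
1 GeV⁻² → (ℏc)² × (1 GeV in J)⁻² = 3.88 × 10⁻³² m².
Convert the energy scale: 0.0680 keV⁻² = 6.80 × 10¹⁰ GeV⁻².
Result: 6.80 × 10¹⁰ × 3.88 × 10⁻³² = 2.64 × 10⁻²¹ m².

2.64 × 10⁻²¹ m²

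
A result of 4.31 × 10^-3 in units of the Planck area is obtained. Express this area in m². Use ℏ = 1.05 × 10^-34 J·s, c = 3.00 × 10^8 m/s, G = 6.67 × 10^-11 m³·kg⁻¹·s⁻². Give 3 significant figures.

1.12 × 10^-72 m²

One Planck area: A_P = ℏG/c³ = 2.59 × 10^-70 m².
4.31 × 10^-3 × 2.59 × 10^-70 m² = 1.12 × 10^-72 m²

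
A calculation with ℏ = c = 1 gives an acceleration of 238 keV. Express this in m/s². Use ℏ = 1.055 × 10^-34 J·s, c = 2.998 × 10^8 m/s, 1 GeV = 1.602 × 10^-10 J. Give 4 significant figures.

1.083 × 10^29 m/s²

Acceleration is [L]/[T]² = c·[E]/ℏ.
1 GeV → c/ℏ × (1 GeV in J) = 4.552 × 10^32 m/s².
Convert the energy scale: 238 keV = 2.38 × 10^-4 GeV.
Result: 2.38 × 10^-4 × 4.552 × 10^32 = 1.083 × 10^29 m/s².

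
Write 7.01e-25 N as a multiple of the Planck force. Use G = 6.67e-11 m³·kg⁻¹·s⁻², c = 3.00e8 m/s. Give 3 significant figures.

Planck force: F_P = c⁴/G = 1.21e44 N.
7.01e-25 / 1.21e44 = 5.77e-69

5.77e-69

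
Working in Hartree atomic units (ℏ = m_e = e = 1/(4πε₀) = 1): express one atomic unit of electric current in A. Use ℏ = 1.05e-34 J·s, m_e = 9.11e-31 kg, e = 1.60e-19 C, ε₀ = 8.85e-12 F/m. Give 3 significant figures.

6.67e-3 A

Dimensional analysis gives I_au = e E_h/ℏ = m_e e⁵/((4πε₀)²ℏ³).
E_h = 4.38e-18 J
e·E_h/ℏ = 6.67e-3 A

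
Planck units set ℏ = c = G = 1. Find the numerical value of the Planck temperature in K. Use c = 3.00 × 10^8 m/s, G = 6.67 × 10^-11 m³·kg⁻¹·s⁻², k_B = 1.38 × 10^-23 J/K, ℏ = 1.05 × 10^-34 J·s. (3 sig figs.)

Dimensional analysis gives T_P = √(ℏc⁵/G) / k_B.
  = √(3.83 × 10^18) × 7.25 × 10^22
  = 1.42 × 10^32 K

1.42 × 10^32 K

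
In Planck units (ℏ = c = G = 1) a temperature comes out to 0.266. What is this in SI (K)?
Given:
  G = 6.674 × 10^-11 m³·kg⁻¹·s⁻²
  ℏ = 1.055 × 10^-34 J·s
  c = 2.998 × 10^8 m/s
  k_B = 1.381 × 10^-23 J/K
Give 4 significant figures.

3.769 × 10^31 K

One Planck temperature: T_P = √(ℏc⁵/G) / k_B = 1.417 × 10^32 K.
0.266 × 1.417 × 10^32 K = 3.769 × 10^31 K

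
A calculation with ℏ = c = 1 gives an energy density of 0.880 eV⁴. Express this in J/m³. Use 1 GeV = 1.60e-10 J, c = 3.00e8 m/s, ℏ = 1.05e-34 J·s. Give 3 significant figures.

18.5 J/m³

[E]/[L]³ = [E]⁴/(ℏc)³; restore (ℏc)⁻³.
1 GeV⁴ → 1/(ℏc)³ × (1 GeV in J)⁴ = 2.10e37 J/m³.
Convert the energy scale: 0.880 eV⁴ = 8.80e-37 GeV⁴.
Result: 8.80e-37 × 2.10e37 = 18.5 J/m³.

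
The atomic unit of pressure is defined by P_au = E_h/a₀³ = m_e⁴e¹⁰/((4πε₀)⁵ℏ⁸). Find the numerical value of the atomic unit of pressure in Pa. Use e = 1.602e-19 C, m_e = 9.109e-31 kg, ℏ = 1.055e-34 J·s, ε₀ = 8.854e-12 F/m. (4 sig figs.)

2.929e13 Pa

P_au = E_h/a₀³ = m_e⁴e¹⁰/((4πε₀)⁵ℏ⁸)
E_h = 4.354e-18 J
a₀ = 5.297e-11 m
E_h/a₀³ = 2.929e13 Pa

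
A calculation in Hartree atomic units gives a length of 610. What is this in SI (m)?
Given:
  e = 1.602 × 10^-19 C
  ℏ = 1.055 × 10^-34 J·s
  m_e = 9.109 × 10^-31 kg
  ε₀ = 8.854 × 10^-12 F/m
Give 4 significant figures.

3.231 × 10^-8 m

One Bohr radius: a₀ = 4πε₀ℏ²/(m_e e²) = 5.297 × 10^-11 m.
610 × 5.297 × 10^-11 m = 3.231 × 10^-8 m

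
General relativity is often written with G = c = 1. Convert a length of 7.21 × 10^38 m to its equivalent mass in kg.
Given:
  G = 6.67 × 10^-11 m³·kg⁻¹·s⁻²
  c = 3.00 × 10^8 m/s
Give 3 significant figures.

9.73 × 10^65 kg

Length → mass via c²/G.
7.21 × 10^38 m × (c²/G) = 9.73 × 10^65 kg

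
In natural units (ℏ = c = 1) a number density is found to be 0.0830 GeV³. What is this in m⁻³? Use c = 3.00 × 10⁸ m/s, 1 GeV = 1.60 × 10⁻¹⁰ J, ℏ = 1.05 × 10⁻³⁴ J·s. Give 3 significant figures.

Number density is [L]⁻³ = [E]³/(ℏc)³.
1 GeV³ → 1/(ℏc)³ × (1 GeV in J)³ = 1.31 × 10⁴⁷ m⁻³.
Result: 0.0830 × 1.31 × 10⁴⁷ = 1.09 × 10⁴⁶ m⁻³.

1.09 × 10⁴⁶ m⁻³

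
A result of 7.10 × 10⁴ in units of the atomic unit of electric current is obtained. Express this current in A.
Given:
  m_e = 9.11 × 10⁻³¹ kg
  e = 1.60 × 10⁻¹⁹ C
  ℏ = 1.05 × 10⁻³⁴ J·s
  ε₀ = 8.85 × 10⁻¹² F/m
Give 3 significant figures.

474 A

One atomic unit of electric current: I_au = e E_h/ℏ = m_e e⁵/((4πε₀)²ℏ³) = 6.67 × 10⁻³ A.
7.10 × 10⁴ × 6.67 × 10⁻³ A = 474 A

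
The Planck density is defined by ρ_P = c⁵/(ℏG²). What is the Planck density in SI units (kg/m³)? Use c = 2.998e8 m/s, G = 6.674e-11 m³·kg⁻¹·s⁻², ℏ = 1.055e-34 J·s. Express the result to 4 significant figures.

5.154e96 kg/m³

ρ_P = c⁵/(ℏG²)
  = 2.422e42 / 4.699e-55
  = 5.154e96 kg/m³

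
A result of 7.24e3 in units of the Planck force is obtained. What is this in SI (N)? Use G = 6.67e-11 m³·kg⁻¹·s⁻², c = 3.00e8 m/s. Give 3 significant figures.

One Planck force: F_P = c⁴/G = 1.21e44 N.
7.24e3 × 1.21e44 N = 8.79e47 N

8.79e47 N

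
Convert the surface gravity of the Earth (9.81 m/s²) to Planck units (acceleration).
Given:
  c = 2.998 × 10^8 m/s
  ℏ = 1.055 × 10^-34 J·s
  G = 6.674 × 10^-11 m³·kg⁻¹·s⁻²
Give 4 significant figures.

1.764 × 10^-51

Planck acceleration: a_P = √(c⁷/(ℏG)) = 5.560 × 10^51 m/s².
9.81 / 5.560 × 10^51 = 1.764 × 10^-51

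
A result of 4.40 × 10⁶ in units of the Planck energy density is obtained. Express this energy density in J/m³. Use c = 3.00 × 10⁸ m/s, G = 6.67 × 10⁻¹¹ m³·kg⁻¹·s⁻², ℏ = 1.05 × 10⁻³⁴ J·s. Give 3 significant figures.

2.06 × 10¹²⁰ J/m³

One Planck energy density: u_P = c⁷/(ℏG²) = 4.68 × 10¹¹³ J/m³.
4.40 × 10⁶ × 4.68 × 10¹¹³ J/m³ = 2.06 × 10¹²⁰ J/m³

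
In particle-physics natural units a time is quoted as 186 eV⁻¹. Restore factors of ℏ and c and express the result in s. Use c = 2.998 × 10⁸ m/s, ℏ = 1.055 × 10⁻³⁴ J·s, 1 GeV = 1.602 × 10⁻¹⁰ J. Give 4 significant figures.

A time is [E]⁻¹ in ℏ=c=1; restore one factor of ℏ.
1 GeV⁻¹ → ℏ × (1 GeV in J)⁻¹ = 6.586 × 10⁻²⁵ s.
Convert the energy scale: 186 eV⁻¹ = 1.86 × 10¹¹ GeV⁻¹.
Result: 1.86 × 10¹¹ × 6.586 × 10⁻²⁵ = 1.225 × 10⁻¹³ s.

1.225 × 10⁻¹³ s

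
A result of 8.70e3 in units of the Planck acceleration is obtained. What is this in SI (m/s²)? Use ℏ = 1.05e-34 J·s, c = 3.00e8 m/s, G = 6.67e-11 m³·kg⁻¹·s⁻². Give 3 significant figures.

4.86e55 m/s²

One Planck acceleration: a_P = √(c⁷/(ℏG)) = 5.59e51 m/s².
8.70e3 × 5.59e51 m/s² = 4.86e55 m/s²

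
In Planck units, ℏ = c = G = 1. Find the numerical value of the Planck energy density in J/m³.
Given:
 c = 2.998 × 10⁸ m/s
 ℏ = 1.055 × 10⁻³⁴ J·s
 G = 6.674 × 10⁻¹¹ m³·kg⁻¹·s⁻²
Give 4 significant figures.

Dimensional analysis gives u_P = c⁷/(ℏG²).
  = 2.177 × 10⁵⁹ / 4.699 × 10⁻⁵⁵
  = 4.632 × 10¹¹³ J/m³

4.632 × 10¹¹³ J/m³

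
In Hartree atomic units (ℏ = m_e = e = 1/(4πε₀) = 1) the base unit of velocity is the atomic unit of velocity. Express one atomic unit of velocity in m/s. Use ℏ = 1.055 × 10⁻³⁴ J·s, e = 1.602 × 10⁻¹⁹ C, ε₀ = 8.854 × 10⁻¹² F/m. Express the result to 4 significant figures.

2.186 × 10⁶ m/s

v_au = e²/(4πε₀ℏ)
  = 2.566 × 10⁻³⁸ / 1.174 × 10⁻⁴⁴
  = 2.186 × 10⁶ m/s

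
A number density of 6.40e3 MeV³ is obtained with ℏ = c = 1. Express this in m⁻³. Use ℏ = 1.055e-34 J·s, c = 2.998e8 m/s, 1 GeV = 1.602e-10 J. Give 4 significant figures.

8.316e41 m⁻³

Number density is [L]⁻³ = [E]³/(ℏc)³.
1 GeV³ → 1/(ℏc)³ × (1 GeV in J)³ = 1.299e47 m⁻³.
Convert the energy scale: 6.40e3 MeV³ = 6.40e-6 GeV³.
Result: 6.40e-6 × 1.299e47 = 8.316e41 m⁻³.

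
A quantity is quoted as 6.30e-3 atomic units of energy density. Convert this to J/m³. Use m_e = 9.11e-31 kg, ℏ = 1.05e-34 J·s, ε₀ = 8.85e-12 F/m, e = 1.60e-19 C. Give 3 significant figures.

1.90e11 J/m³

One atomic unit of energy density: u_au = E_h/a₀³ = m_e⁴e¹⁰/((4πε₀)⁵ℏ⁸) = 3.01e13 J/m³.
6.30e-3 × 3.01e13 J/m³ = 1.90e11 J/m³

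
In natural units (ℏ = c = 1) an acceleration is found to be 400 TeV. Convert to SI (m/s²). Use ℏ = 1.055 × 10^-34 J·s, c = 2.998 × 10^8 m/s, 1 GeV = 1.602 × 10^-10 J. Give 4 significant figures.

1.821 × 10^38 m/s²

Acceleration is [L]/[T]² = c·[E]/ℏ.
1 GeV → c/ℏ × (1 GeV in J) = 4.552 × 10^32 m/s².
Convert the energy scale: 400 TeV = 4.00 × 10^5 GeV.
Result: 4.00 × 10^5 × 4.552 × 10^32 = 1.821 × 10^38 m/s².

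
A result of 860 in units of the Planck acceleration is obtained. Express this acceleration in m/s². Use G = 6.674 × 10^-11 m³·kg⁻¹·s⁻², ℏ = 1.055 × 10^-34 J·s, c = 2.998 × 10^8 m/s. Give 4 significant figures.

4.782 × 10^54 m/s²

One Planck acceleration: a_P = √(c⁷/(ℏG)) = 5.560 × 10^51 m/s².
860 × 5.560 × 10^51 m/s² = 4.782 × 10^54 m/s²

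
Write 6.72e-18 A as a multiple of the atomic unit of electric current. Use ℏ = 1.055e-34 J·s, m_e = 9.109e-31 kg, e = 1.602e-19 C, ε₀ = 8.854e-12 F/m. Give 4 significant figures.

1.016e-15

atomic unit of electric current: I_au = e E_h/ℏ = m_e e⁵/((4πε₀)²ℏ³) = 6.612e-3 A.
6.72e-18 / 6.612e-3 = 1.016e-15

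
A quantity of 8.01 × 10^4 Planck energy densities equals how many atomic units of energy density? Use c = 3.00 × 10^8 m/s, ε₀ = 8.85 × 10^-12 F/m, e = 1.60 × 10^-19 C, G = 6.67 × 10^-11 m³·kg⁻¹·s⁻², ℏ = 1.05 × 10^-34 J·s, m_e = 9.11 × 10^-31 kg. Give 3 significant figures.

Planck energy density: u_P = c⁷/(ℏG²) = 4.68 × 10^113 J/m³
atomic unit of energy density: u_au = E_h/a₀³ = m_e⁴e¹⁰/((4πε₀)⁵ℏ⁸) = 3.01 × 10^13 J/m³
8.01 × 10^4 × 4.68 × 10^113 / 3.01 × 10^13 = 1.24 × 10^105

1.24 × 10^105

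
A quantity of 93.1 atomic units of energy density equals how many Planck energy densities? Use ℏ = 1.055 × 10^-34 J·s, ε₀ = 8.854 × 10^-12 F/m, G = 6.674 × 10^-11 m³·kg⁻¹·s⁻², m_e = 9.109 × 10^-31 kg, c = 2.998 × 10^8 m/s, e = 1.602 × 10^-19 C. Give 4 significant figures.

5.887 × 10^-99

atomic unit of energy density: u_au = E_h/a₀³ = m_e⁴e¹⁰/((4πε₀)⁵ℏ⁸) = 2.929 × 10^13 J/m³
Planck energy density: u_P = c⁷/(ℏG²) = 4.632 × 10^113 J/m³
93.1 × 2.929 × 10^13 / 4.632 × 10^113 = 5.887 × 10^-99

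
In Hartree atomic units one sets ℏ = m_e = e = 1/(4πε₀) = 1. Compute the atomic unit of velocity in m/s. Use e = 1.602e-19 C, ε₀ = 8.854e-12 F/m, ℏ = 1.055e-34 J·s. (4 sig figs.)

v_au = e²/(4πε₀ℏ)
  = 2.566e-38 / 1.174e-44
  = 2.186e6 m/s

2.186e6 m/s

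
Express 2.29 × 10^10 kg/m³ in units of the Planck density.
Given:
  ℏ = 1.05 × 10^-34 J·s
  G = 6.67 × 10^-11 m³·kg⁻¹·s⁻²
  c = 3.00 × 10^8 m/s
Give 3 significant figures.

Planck density: ρ_P = c⁵/(ℏG²) = 5.20 × 10^96 kg/m³.
2.29 × 10^10 / 5.20 × 10^96 = 4.40 × 10^-87

4.40 × 10^-87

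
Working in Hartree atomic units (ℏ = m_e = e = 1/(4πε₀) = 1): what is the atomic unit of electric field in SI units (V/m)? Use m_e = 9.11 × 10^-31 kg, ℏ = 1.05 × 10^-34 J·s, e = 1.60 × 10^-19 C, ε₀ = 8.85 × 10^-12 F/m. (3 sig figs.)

5.20 × 10^11 V/m

From ℏ = m_e = e = 1/(4πε₀) = 1 the electric field scale is E_au = E_h/(e a₀) = m_e²e⁵/((4πε₀)³ℏ⁴).
E_h = 4.38 × 10^-18 J
a₀ = 5.26 × 10^-11 m
E_h/(e·a₀) = 5.20 × 10^11 V/m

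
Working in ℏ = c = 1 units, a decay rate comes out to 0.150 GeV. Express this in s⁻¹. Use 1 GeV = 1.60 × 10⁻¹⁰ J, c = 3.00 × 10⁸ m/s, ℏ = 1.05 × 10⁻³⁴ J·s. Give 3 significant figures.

A rate is [E]/ℏ; divide by ℏ.
1 GeV → 1/ℏ × (1 GeV in J) = 1.52 × 10²⁴ s⁻¹.
Result: 0.150 × 1.52 × 10²⁴ = 2.29 × 10²³ s⁻¹.

2.29 × 10²³ s⁻¹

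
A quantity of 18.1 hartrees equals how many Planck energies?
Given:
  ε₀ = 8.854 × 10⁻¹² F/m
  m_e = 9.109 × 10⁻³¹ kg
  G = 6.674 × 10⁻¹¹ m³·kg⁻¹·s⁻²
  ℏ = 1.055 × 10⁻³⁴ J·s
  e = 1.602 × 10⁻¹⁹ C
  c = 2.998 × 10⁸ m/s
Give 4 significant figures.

4.028 × 10⁻²⁶

hartree: E_h = m_e e⁴/(4πε₀ℏ)² = 4.354 × 10⁻¹⁸ J
Planck energy: E_P = √(ℏc⁵/G) = 1.957 × 10⁹ J
18.1 × 4.354 × 10⁻¹⁸ / 1.957 × 10⁹ = 4.028 × 10⁻²⁶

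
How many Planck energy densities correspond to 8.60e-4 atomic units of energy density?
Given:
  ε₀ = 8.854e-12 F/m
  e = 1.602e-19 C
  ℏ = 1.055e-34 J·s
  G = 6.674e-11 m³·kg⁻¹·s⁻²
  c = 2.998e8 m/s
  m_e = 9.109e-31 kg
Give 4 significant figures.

5.438e-104

atomic unit of energy density: u_au = E_h/a₀³ = m_e⁴e¹⁰/((4πε₀)⁵ℏ⁸) = 2.929e13 J/m³
Planck energy density: u_P = c⁷/(ℏG²) = 4.632e113 J/m³
8.60e-4 × 2.929e13 / 4.632e113 = 5.438e-104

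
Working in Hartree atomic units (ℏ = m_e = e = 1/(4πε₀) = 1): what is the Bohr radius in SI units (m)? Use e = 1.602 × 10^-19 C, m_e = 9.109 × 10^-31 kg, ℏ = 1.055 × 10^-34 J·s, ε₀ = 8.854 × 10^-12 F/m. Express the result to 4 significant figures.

Dimensional analysis gives a₀ = 4πε₀ℏ²/(m_e e²).
  = 1.238 × 10^-78 / 2.338 × 10^-68
  = 5.297 × 10^-11 m

5.297 × 10^-11 m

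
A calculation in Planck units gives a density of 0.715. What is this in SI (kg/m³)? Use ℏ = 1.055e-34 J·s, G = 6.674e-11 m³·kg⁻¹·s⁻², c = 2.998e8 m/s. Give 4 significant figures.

One Planck density: ρ_P = c⁵/(ℏG²) = 5.154e96 kg/m³.
0.715 × 5.154e96 kg/m³ = 3.685e96 kg/m³

3.685e96 kg/m³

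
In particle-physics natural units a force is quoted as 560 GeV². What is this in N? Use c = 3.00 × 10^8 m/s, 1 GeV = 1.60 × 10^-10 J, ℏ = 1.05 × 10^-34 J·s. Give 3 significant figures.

4.55 × 10^8 N

Force is [E]/[L] = [E]²/(ℏc); restore (ℏc)⁻¹.
1 GeV² → 1/(ℏc) × (1 GeV in J)² = 8.13 × 10^5 N.
Result: 560 × 8.13 × 10^5 = 4.55 × 10^8 N.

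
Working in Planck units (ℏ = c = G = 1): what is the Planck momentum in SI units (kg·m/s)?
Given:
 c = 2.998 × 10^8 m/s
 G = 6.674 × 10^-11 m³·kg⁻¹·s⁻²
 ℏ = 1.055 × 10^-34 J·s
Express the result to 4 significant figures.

Dimensional analysis gives p_P = √(ℏc³/G).
  = √(42.60)
  = 6.527 kg·m/s

6.527 kg·m/s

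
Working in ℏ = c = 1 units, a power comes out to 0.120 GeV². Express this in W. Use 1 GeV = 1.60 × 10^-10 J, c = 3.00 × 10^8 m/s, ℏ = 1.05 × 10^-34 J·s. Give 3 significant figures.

Power is [E]/[T] = [E]²/ℏ.
1 GeV² → 1/ℏ × (1 GeV in J)² = 2.44 × 10^14 W.
Result: 0.120 × 2.44 × 10^14 = 2.93 × 10^13 W.

2.93 × 10^13 W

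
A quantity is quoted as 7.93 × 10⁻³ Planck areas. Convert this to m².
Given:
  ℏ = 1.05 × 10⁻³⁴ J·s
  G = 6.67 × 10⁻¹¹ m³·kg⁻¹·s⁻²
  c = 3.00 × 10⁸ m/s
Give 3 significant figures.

2.06 × 10⁻⁷² m²

One Planck area: A_P = ℏG/c³ = 2.59 × 10⁻⁷⁰ m².
7.93 × 10⁻³ × 2.59 × 10⁻⁷⁰ m² = 2.06 × 10⁻⁷² m²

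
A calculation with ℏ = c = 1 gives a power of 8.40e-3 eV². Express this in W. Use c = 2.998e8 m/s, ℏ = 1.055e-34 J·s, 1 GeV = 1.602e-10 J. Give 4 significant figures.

2.043e-6 W

Power is [E]/[T] = [E]²/ℏ.
1 GeV² → 1/ℏ × (1 GeV in J)² = 2.433e14 W.
Convert the energy scale: 8.40e-3 eV² = 8.40e-21 GeV².
Result: 8.40e-21 × 2.433e14 = 2.043e-6 W.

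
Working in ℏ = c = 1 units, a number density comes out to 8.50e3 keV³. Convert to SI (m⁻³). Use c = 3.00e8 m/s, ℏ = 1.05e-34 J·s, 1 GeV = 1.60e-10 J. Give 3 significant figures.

Number density is [L]⁻³ = [E]³/(ℏc)³.
1 GeV³ → 1/(ℏc)³ × (1 GeV in J)³ = 1.31e47 m⁻³.
Convert the energy scale: 8.50e3 keV³ = 8.50e-15 GeV³.
Result: 8.50e-15 × 1.31e47 = 1.11e33 m⁻³.

1.11e33 m⁻³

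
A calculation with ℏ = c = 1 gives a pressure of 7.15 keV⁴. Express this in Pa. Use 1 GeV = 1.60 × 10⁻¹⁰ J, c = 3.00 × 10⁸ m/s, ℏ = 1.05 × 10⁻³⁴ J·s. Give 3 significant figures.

1.50 × 10¹⁴ Pa

Pressure is [E]/[L]³ = [E]⁴/(ℏc)³.
1 GeV⁴ → 1/(ℏc)³ × (1 GeV in J)⁴ = 2.10 × 10³⁷ Pa.
Convert the energy scale: 7.15 keV⁴ = 7.15 × 10⁻²⁴ GeV⁴.
Result: 7.15 × 10⁻²⁴ × 2.10 × 10³⁷ = 1.50 × 10¹⁴ Pa.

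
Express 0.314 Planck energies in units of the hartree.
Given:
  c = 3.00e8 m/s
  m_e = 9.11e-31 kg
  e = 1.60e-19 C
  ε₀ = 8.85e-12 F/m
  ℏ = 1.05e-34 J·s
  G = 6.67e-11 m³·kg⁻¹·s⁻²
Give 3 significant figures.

Planck energy: E_P = √(ℏc⁵/G) = 1.96e9 J
hartree: E_h = m_e e⁴/(4πε₀ℏ)² = 4.38e-18 J
0.314 × 1.96e9 / 4.38e-18 = 1.40e26

1.40e26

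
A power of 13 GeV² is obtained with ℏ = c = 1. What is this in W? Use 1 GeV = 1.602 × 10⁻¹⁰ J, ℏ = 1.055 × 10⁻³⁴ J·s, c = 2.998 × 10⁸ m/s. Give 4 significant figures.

Power is [E]/[T] = [E]²/ℏ.
1 GeV² → 1/ℏ × (1 GeV in J)² = 2.433 × 10¹⁴ W.
Result: 13 × 2.433 × 10¹⁴ = 3.162 × 10¹⁵ W.

3.162 × 10¹⁵ W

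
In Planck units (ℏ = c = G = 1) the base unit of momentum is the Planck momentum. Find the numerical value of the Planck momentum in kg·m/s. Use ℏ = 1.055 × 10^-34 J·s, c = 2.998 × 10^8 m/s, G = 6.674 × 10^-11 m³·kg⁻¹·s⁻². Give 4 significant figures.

p_P = √(ℏc³/G)
  = √(42.60)
  = 6.527 kg·m/s

6.527 kg·m/s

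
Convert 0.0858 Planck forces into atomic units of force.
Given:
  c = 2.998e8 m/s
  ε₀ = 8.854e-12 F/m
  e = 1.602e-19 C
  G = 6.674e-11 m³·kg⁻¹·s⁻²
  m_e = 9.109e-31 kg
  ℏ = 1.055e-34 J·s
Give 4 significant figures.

Planck force: F_P = c⁴/G = 1.210e44 N
atomic unit of force: F_au = E_h/a₀ = m_e²e⁶/((4πε₀)³ℏ⁴) = 8.220e-8 N
0.0858 × 1.210e44 / 8.220e-8 = 1.263e50

1.263e50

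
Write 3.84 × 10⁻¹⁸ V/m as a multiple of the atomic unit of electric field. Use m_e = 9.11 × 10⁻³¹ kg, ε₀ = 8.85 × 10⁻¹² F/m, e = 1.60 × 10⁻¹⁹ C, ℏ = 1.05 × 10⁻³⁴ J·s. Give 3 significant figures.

atomic unit of electric field: E_au = E_h/(e a₀) = m_e²e⁵/((4πε₀)³ℏ⁴) = 5.20 × 10¹¹ V/m.
3.84 × 10⁻¹⁸ / 5.20 × 10¹¹ = 7.38 × 10⁻³⁰

7.38 × 10⁻³⁰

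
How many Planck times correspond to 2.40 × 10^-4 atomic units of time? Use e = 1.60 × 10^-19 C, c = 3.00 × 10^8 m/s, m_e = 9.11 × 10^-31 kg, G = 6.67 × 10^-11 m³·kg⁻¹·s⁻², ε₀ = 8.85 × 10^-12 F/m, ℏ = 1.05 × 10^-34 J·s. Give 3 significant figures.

1.07 × 10^23

atomic unit of time: τ_au = (4πε₀)²ℏ³/(m_e e⁴) = 2.40 × 10^-17 s
Planck time: t_P = √(ℏG/c⁵) = 5.37 × 10^-44 s
2.40 × 10^-4 × 2.40 × 10^-17 / 5.37 × 10^-44 = 1.07 × 10^23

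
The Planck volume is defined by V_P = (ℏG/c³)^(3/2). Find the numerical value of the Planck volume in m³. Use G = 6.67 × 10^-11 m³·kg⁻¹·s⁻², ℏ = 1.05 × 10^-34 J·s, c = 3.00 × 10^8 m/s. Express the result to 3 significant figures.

V_P = (ℏG/c³)^(3/2)
  = √(1.75 × 10^-209)
  = 4.18 × 10^-105 m³

4.18 × 10^-105 m³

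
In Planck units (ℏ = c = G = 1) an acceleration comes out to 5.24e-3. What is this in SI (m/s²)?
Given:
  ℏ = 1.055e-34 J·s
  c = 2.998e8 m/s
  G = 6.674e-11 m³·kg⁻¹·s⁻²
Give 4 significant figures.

One Planck acceleration: a_P = √(c⁷/(ℏG)) = 5.560e51 m/s².
5.24e-3 × 5.560e51 m/s² = 2.914e49 m/s²

2.914e49 m/s²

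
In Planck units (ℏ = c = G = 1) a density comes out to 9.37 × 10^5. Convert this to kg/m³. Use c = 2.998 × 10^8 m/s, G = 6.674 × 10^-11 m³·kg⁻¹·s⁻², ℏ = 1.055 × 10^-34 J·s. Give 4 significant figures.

4.829 × 10^102 kg/m³

One Planck density: ρ_P = c⁵/(ℏG²) = 5.154 × 10^96 kg/m³.
9.37 × 10^5 × 5.154 × 10^96 kg/m³ = 4.829 × 10^102 kg/m³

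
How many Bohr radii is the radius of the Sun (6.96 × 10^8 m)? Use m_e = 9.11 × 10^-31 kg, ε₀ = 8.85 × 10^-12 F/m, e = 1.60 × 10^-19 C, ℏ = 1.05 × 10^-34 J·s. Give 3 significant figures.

Bohr radius: a₀ = 4πε₀ℏ²/(m_e e²) = 5.26 × 10^-11 m.
6.96 × 10^8 / 5.26 × 10^-11 = 1.32 × 10^19

1.32 × 10^19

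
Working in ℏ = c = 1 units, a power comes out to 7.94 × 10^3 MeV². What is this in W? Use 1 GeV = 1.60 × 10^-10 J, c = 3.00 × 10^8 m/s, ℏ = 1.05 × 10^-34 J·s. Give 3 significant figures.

1.94 × 10^12 W

Power is [E]/[T] = [E]²/ℏ.
1 GeV² → 1/ℏ × (1 GeV in J)² = 2.44 × 10^14 W.
Convert the energy scale: 7.94 × 10^3 MeV² = 7.94 × 10^-3 GeV².
Result: 7.94 × 10^-3 × 2.44 × 10^14 = 1.94 × 10^12 W.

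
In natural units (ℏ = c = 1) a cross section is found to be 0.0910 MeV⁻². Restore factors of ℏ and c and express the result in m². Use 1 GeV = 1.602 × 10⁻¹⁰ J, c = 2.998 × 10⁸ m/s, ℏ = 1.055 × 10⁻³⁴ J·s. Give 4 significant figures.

Area is [L]² = [E]⁻²·(ℏc)²; restore (ℏc)².
1 GeV⁻² → (ℏc)² × (1 GeV in J)⁻² = 3.898 × 10⁻³² m².
Convert the energy scale: 0.0910 MeV⁻² = 9.10 × 10⁴ GeV⁻².
Result: 9.10 × 10⁴ × 3.898 × 10⁻³² = 3.547 × 10⁻²⁷ m².

3.547 × 10⁻²⁷ m²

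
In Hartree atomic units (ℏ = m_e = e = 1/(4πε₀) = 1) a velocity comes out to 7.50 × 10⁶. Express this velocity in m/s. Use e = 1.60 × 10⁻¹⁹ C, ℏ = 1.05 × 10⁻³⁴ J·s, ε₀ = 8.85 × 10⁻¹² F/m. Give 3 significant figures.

1.64 × 10¹³ m/s

One atomic unit of velocity: v_au = e²/(4πε₀ℏ) = 2.19 × 10⁶ m/s.
7.50 × 10⁶ × 2.19 × 10⁶ m/s = 1.64 × 10¹³ m/s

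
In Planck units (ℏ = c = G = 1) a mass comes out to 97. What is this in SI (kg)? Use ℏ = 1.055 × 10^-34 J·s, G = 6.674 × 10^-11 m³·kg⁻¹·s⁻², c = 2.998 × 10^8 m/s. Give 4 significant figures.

One Planck mass: m_P = √(ℏc/G) = 2.177 × 10^-8 kg.
97 × 2.177 × 10^-8 kg = 2.112 × 10^-6 kg

2.112 × 10^-6 kg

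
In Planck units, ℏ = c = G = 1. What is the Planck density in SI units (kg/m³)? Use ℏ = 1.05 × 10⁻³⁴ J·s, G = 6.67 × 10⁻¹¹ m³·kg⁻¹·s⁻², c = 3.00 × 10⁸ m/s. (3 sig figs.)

5.20 × 10⁹⁶ kg/m³

The unique combination of the constants set to 1 with dimensions of density is ρ_P = c⁵/(ℏG²).
  = 2.43 × 10⁴² / 4.67 × 10⁻⁵⁵
  = 5.20 × 10⁹⁶ kg/m³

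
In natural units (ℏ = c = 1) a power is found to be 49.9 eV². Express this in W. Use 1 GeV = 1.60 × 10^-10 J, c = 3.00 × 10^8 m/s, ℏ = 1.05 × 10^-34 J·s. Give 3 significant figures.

0.0122 W

Power is [E]/[T] = [E]²/ℏ.
1 GeV² → 1/ℏ × (1 GeV in J)² = 2.44 × 10^14 W.
Convert the energy scale: 49.9 eV² = 4.99 × 10^-17 GeV².
Result: 4.99 × 10^-17 × 2.44 × 10^14 = 0.0122 W.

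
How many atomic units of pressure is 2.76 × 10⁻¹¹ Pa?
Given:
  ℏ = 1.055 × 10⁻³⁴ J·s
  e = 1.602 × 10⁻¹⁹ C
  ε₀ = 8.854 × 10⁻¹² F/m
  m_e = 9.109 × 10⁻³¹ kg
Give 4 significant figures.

atomic unit of pressure: P_au = E_h/a₀³ = m_e⁴e¹⁰/((4πε₀)⁵ℏ⁸) = 2.929 × 10¹³ Pa.
2.76 × 10⁻¹¹ / 2.929 × 10¹³ = 9.423 × 10⁻²⁵

9.423 × 10⁻²⁵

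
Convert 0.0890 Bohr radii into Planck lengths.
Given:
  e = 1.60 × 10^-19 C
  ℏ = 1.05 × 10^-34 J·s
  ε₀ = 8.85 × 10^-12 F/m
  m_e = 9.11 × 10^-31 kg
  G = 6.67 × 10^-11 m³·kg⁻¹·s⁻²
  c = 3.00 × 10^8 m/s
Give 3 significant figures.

Bohr radius: a₀ = 4πε₀ℏ²/(m_e e²) = 5.26 × 10^-11 m
Planck length: ℓ_P = √(ℏG/c³) = 1.61 × 10^-35 m
0.0890 × 5.26 × 10^-11 / 1.61 × 10^-35 = 2.91 × 10^23

2.91 × 10^23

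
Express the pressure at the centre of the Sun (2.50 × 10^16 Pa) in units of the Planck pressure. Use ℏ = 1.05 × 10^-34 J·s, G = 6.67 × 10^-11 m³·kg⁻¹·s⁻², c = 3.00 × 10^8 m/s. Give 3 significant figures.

5.34 × 10^-98

Planck pressure: p_P = c⁷/(ℏG²) = 4.68 × 10^113 Pa.
2.50 × 10^16 / 4.68 × 10^113 = 5.34 × 10^-98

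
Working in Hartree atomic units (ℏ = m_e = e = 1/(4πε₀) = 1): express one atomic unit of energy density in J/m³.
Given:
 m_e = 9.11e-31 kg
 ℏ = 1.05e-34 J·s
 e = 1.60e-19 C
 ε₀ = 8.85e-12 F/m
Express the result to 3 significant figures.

3.01e13 J/m³

From ℏ = m_e = e = 1/(4πε₀) = 1 the energy density scale is u_au = E_h/a₀³ = m_e⁴e¹⁰/((4πε₀)⁵ℏ⁸).
E_h = 4.38e-18 J
a₀ = 5.26e-11 m
E_h/a₀³ = 3.01e13 J/m³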